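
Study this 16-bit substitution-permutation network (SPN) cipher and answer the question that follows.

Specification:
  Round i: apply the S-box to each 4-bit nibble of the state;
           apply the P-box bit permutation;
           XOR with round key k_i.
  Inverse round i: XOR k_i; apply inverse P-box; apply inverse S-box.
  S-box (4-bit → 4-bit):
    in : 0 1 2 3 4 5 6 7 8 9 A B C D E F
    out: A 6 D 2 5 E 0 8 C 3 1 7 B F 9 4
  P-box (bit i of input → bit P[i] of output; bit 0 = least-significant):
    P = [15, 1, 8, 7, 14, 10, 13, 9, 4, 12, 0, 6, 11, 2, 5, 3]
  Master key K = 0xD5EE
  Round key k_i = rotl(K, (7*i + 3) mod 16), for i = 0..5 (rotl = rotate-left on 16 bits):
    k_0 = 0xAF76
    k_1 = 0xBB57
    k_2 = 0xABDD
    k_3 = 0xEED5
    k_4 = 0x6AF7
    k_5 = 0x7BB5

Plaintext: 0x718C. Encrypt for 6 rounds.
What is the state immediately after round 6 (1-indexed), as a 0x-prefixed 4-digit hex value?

0x71A6

s_0 = plaintext = 0x718C
s_1 = Round(s_0, k_0) = 0x1DFD
s_2 = Round(s_1, k_1) = 0x0AA0
s_3 = Round(s_2, k_2) = 0xEB43
s_4 = Round(s_3, k_3) = 0x96CE
s_5 = Round(s_4, k_4) = 0xA473
s_6 = Round(s_5, k_5) = 0x71A6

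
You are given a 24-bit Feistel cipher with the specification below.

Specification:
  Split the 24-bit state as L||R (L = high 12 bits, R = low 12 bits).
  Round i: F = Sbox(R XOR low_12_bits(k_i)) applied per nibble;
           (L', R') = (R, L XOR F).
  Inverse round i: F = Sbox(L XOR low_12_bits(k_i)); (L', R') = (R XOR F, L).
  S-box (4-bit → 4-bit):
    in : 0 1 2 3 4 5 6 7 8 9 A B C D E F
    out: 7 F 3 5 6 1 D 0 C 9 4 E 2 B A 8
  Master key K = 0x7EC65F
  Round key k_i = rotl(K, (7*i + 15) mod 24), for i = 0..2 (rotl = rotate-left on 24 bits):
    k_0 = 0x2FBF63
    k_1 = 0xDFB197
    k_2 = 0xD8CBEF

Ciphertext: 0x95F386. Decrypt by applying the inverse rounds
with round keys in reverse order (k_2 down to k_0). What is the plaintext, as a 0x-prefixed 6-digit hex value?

0x98E6D2

s_0 = ciphertext = 0x95F386
s_1 = InvRound(s_0, k_2) = 0x06195F
s_2 = InvRound(s_1, k_1) = 0x6D2061
s_3 = InvRound(s_2, k_0) = 0x98E6D2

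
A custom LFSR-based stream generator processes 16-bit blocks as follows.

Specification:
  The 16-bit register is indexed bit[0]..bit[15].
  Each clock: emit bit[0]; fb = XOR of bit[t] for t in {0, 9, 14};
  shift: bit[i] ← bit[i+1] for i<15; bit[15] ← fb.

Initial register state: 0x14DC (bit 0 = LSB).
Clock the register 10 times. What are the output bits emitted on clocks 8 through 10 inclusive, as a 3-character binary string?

reg_0 = 0x14DC
clock 1: out=0, reg = 0x0A6E
clock 2: out=0, reg = 0x8537
clock 3: out=1, reg = 0xC29B
clock 4: out=1, reg = 0xE14D
clock 5: out=1, reg = 0x70A6
clock 6: out=0, reg = 0xB853
clock 7: out=1, reg = 0xDC29
clock 8: out=1, reg = 0x6E14
clock 9: out=0, reg = 0x370A
clock 10: out=0, reg = 0x9B85

100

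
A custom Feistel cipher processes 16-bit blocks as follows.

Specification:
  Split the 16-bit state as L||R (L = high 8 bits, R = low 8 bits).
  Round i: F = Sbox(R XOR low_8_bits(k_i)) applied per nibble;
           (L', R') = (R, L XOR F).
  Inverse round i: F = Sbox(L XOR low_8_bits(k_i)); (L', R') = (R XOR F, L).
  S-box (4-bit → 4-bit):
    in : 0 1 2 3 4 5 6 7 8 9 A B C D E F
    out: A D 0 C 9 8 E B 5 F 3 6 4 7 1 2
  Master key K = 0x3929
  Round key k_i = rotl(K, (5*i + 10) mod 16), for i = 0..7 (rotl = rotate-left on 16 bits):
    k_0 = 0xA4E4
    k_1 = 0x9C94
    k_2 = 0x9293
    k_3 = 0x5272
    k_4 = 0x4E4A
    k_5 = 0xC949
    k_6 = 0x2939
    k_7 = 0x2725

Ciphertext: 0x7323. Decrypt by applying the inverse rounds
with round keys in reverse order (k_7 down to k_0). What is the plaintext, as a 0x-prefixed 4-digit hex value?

s_0 = ciphertext = 0x7323
s_1 = InvRound(s_0, k_7) = 0xAD73
s_2 = InvRound(s_1, k_6) = 0x8AAD
s_3 = InvRound(s_2, k_5) = 0xE18A
s_4 = InvRound(s_3, k_4) = 0xBCE1
s_5 = InvRound(s_4, k_3) = 0xA0BC
s_6 = InvRound(s_5, k_2) = 0x70A0
s_7 = InvRound(s_6, k_1) = 0xB970
s_8 = InvRound(s_7, k_0) = 0xF7B9

0xF7B9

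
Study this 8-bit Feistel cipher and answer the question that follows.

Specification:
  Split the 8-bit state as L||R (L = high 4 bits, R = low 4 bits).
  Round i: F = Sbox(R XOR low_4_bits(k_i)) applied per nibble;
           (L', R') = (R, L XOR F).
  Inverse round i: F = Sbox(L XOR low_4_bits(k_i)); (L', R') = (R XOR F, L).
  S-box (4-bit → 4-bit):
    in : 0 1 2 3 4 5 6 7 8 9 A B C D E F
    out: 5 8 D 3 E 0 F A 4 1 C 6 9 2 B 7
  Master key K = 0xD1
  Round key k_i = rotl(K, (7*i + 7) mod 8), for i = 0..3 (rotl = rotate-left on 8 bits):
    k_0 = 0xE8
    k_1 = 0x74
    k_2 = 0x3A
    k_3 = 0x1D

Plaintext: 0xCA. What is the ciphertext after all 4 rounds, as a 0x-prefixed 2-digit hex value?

0x4B

s_0 = plaintext = 0xCA
s_1 = Round(s_0, k_0) = 0xA1
s_2 = Round(s_1, k_1) = 0x1A
s_3 = Round(s_2, k_2) = 0xA4
s_4 = Round(s_3, k_3) = 0x4B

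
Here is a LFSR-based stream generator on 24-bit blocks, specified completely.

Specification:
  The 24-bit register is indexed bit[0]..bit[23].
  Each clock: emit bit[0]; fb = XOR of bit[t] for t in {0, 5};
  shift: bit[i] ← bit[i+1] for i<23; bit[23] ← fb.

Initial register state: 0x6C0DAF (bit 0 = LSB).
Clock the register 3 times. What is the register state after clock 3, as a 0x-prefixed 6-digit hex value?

reg_0 = 0x6C0DAF
clock 1: out=1, reg = 0x3606D7
clock 2: out=1, reg = 0x9B036B
clock 3: out=1, reg = 0x4D81B5

0x4D81B5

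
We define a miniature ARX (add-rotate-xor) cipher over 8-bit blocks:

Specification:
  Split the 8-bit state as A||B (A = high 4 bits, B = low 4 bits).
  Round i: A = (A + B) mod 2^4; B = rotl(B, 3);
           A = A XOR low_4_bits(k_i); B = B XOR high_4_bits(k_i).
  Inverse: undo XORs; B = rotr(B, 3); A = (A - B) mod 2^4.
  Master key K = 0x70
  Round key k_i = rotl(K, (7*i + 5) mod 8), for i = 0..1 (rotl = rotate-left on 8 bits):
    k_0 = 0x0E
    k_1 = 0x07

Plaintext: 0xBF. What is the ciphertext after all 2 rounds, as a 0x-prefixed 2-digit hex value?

0x4F

s_0 = plaintext = 0xBF
s_1 = Round(s_0, k_0) = 0x4F
s_2 = Round(s_1, k_1) = 0x4F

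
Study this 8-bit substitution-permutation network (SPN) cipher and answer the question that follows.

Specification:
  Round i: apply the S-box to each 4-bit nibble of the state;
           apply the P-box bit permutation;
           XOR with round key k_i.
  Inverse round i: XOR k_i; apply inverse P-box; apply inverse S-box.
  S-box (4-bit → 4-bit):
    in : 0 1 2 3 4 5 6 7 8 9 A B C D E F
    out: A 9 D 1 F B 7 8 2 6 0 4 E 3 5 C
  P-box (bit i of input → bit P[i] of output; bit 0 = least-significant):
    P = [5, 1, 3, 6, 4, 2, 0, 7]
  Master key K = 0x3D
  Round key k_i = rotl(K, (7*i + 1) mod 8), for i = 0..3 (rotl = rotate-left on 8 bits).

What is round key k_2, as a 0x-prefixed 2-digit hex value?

K = 0x3D
k_0 = rotl(K, (7*0+1) mod 8) = rotl(K, 1) = 0x7A
k_1 = rotl(K, (7*1+1) mod 8) = rotl(K, 0) = 0x3D
k_2 = rotl(K, (7*2+1) mod 8) = rotl(K, 7) = 0x9E

0x9E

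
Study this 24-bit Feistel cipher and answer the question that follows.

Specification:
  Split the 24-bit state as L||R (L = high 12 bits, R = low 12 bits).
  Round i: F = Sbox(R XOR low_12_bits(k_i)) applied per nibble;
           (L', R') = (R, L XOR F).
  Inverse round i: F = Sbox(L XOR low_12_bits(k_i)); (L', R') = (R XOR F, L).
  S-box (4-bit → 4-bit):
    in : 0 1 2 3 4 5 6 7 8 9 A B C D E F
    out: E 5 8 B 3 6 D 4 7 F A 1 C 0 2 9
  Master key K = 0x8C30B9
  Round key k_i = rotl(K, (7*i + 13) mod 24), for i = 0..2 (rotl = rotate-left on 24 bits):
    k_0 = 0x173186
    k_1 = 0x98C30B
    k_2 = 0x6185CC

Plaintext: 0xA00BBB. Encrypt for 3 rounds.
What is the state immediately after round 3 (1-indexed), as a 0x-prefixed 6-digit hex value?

0x0AA66D

s_0 = plaintext = 0xA00BBB
s_1 = Round(s_0, k_0) = 0xBBB0B0
s_2 = Round(s_1, k_1) = 0x0B00AA
s_3 = Round(s_2, k_2) = 0x0AA66D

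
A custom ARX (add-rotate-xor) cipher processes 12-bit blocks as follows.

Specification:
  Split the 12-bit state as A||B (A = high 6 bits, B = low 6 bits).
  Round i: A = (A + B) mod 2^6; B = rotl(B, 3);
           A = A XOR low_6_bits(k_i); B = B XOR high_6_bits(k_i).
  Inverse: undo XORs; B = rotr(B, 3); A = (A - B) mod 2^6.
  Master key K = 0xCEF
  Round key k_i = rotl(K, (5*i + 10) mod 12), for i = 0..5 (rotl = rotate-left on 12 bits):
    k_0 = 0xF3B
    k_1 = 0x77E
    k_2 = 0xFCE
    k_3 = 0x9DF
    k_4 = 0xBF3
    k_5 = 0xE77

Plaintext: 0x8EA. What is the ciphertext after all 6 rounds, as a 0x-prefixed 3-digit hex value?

0xC4C

s_0 = plaintext = 0x8EA
s_1 = Round(s_0, k_0) = 0xDA9
s_2 = Round(s_1, k_1) = 0x850
s_3 = Round(s_2, k_2) = 0xFFD
s_4 = Round(s_3, k_3) = 0x8C8
s_5 = Round(s_4, k_4) = 0x62E
s_6 = Round(s_5, k_5) = 0xC4C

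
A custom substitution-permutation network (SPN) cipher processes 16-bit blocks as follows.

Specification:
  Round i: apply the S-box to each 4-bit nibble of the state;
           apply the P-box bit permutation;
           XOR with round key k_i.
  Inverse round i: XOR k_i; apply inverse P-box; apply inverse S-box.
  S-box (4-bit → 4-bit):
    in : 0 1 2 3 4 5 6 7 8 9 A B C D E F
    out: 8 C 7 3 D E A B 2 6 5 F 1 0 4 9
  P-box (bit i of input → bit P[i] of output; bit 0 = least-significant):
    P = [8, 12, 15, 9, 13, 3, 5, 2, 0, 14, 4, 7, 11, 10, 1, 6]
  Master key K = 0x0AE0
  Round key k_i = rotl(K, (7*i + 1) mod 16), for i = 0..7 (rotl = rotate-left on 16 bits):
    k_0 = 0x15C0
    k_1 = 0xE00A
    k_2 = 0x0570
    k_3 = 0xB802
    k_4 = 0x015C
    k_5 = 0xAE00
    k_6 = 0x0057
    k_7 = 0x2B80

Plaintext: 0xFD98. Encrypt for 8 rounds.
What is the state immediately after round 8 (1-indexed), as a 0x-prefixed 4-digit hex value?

0x312E

s_0 = plaintext = 0xFD98
s_1 = Round(s_0, k_0) = 0x0DA8
s_2 = Round(s_1, k_1) = 0xD06A
s_3 = Round(s_2, k_2) = 0x84FC
s_4 = Round(s_3, k_3) = 0x9D97
s_5 = Round(s_4, k_4) = 0x1676
s_6 = Round(s_5, k_5) = 0xDCCE
s_7 = Round(s_6, k_6) = 0xA056
s_8 = Round(s_7, k_7) = 0x312E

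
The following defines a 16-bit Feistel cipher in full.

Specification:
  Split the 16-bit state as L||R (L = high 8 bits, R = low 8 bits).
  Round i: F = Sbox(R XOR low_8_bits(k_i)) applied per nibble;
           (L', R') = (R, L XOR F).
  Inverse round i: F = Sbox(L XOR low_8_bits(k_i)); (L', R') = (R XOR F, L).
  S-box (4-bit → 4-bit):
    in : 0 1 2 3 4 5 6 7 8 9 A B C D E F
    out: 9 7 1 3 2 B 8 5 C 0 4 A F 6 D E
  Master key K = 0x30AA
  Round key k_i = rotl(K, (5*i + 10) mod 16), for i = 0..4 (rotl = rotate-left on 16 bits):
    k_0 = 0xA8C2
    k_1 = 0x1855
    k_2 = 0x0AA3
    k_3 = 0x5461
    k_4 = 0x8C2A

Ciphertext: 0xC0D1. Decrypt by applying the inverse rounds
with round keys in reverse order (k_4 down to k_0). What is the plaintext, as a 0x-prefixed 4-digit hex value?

0xF987

s_0 = ciphertext = 0xC0D1
s_1 = InvRound(s_0, k_4) = 0x05C0
s_2 = InvRound(s_1, k_3) = 0x4205
s_3 = InvRound(s_2, k_2) = 0xD242
s_4 = InvRound(s_3, k_1) = 0x87D2
s_5 = InvRound(s_4, k_0) = 0xF987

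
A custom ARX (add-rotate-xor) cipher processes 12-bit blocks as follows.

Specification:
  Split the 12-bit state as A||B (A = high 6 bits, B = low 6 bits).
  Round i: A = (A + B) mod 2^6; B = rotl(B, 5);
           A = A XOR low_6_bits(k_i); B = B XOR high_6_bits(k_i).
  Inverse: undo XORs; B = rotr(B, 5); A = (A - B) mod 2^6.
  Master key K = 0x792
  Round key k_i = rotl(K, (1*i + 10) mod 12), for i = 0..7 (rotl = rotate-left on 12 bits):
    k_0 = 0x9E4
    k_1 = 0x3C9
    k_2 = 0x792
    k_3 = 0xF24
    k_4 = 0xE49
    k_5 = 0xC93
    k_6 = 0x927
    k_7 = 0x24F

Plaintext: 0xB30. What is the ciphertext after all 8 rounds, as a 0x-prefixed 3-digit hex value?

0x787

s_0 = plaintext = 0xB30
s_1 = Round(s_0, k_0) = 0xE3F
s_2 = Round(s_1, k_1) = 0xFB0
s_3 = Round(s_2, k_2) = 0xF06
s_4 = Round(s_3, k_3) = 0x9BF
s_5 = Round(s_4, k_4) = 0xB06
s_6 = Round(s_5, k_5) = 0x871
s_7 = Round(s_6, k_6) = 0xD5C
s_8 = Round(s_7, k_7) = 0x787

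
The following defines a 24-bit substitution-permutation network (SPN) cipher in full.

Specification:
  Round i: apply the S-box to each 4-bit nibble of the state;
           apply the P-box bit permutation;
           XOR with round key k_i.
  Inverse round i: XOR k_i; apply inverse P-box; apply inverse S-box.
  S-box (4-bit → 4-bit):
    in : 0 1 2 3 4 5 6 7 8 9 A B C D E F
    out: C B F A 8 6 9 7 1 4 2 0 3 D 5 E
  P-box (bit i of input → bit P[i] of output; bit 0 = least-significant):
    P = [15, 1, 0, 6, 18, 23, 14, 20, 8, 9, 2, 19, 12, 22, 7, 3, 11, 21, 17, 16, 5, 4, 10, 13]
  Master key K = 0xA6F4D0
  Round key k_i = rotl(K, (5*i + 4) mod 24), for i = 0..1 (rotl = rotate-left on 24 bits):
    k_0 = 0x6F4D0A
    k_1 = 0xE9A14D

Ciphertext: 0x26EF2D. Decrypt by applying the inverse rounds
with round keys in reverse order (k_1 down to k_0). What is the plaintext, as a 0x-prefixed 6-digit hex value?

0x2E4551

s_0 = ciphertext = 0x26EF2D
s_1 = InvRound(s_0, k_1) = 0xEDA374
s_2 = InvRound(s_1, k_0) = 0x2E4551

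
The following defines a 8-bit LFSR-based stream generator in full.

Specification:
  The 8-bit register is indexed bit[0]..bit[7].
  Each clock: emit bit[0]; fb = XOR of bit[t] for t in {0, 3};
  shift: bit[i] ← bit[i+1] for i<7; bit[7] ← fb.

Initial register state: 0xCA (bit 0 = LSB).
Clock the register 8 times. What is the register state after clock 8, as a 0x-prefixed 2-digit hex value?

0xB3

reg_0 = 0xCA
clock 1: out=0, reg = 0xE5
clock 2: out=1, reg = 0xF2
clock 3: out=0, reg = 0x79
clock 4: out=1, reg = 0x3C
clock 5: out=0, reg = 0x9E
clock 6: out=0, reg = 0xCF
clock 7: out=1, reg = 0x67
clock 8: out=1, reg = 0xB3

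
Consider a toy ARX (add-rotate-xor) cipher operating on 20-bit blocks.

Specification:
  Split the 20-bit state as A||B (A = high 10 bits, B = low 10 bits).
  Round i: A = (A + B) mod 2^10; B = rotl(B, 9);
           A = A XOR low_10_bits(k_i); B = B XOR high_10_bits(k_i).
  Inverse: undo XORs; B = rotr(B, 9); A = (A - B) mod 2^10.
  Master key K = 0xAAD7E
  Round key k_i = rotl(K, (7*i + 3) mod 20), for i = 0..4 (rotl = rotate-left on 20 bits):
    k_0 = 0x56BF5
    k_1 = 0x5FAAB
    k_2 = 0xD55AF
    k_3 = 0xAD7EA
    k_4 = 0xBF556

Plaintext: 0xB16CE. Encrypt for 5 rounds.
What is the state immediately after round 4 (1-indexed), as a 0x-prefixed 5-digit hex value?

s_0 = plaintext = 0xB16CE
s_1 = Round(s_0, k_0) = 0x9983D
s_2 = Round(s_1, k_1) = 0x02360
s_3 = Round(s_2, k_2) = 0xB1EE5
s_4 = Round(s_3, k_3) = 0x919C7
s_5 = Round(s_4, k_4) = 0x56C1E

0x919C7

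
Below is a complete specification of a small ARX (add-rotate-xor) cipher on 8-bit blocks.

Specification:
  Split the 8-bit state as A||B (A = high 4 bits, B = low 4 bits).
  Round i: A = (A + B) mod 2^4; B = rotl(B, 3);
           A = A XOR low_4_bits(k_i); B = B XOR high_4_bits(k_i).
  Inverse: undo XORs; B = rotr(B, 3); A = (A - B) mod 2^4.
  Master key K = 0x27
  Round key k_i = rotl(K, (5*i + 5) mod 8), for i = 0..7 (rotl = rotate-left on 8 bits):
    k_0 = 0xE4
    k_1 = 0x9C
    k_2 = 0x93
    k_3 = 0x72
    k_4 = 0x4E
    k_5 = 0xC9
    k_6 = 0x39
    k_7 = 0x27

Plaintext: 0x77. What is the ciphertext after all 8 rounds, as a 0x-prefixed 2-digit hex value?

0xD7

s_0 = plaintext = 0x77
s_1 = Round(s_0, k_0) = 0xA5
s_2 = Round(s_1, k_1) = 0x33
s_3 = Round(s_2, k_2) = 0x50
s_4 = Round(s_3, k_3) = 0x77
s_5 = Round(s_4, k_4) = 0x0F
s_6 = Round(s_5, k_5) = 0x63
s_7 = Round(s_6, k_6) = 0x0A
s_8 = Round(s_7, k_7) = 0xD7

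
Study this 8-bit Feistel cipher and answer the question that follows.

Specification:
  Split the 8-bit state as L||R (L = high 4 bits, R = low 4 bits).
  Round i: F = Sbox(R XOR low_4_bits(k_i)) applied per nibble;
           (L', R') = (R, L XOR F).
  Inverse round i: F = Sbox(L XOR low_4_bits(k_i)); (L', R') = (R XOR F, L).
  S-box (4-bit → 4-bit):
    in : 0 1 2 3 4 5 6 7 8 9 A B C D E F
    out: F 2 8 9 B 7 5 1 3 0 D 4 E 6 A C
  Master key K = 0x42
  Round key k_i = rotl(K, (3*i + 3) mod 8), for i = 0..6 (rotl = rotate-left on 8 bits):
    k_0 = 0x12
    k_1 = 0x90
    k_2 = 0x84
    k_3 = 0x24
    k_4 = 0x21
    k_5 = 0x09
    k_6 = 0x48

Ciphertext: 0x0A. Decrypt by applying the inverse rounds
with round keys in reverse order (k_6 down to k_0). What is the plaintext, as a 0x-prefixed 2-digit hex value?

0xB4

s_0 = ciphertext = 0x0A
s_1 = InvRound(s_0, k_6) = 0x90
s_2 = InvRound(s_1, k_5) = 0xF9
s_3 = InvRound(s_2, k_4) = 0x3F
s_4 = InvRound(s_3, k_3) = 0xE3
s_5 = InvRound(s_4, k_2) = 0xEE
s_6 = InvRound(s_5, k_1) = 0x4E
s_7 = InvRound(s_6, k_0) = 0xB4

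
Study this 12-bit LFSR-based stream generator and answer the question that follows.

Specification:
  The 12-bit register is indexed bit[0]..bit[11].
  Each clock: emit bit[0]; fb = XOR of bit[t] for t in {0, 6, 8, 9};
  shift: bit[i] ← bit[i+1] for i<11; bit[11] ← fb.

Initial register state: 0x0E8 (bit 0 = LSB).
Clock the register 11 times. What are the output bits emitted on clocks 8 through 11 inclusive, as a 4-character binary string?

reg_0 = 0x0E8
clock 1: out=0, reg = 0x874
clock 2: out=0, reg = 0xC3A
clock 3: out=0, reg = 0x61D
clock 4: out=1, reg = 0x30E
clock 5: out=0, reg = 0x187
clock 6: out=1, reg = 0x0C3
clock 7: out=1, reg = 0x061
clock 8: out=1, reg = 0x030
clock 9: out=0, reg = 0x018
clock 10: out=0, reg = 0x00C
clock 11: out=0, reg = 0x006

1000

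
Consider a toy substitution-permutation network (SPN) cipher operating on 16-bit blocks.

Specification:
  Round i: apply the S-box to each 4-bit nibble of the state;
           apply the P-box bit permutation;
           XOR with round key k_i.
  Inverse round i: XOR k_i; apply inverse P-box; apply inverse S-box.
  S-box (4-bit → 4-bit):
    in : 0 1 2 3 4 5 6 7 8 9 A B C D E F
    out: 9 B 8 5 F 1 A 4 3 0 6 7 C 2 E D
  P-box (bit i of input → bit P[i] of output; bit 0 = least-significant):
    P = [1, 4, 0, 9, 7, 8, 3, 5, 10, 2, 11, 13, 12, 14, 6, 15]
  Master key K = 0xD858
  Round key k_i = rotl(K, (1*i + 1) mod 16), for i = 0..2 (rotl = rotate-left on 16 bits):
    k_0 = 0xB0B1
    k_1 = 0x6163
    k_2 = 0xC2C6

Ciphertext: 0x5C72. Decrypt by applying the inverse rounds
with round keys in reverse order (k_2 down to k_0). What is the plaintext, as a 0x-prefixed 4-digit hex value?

s_0 = ciphertext = 0x5C72
s_1 = InvRound(s_0, k_2) = 0x0B06
s_2 = InvRound(s_1, k_1) = 0xAE2C
s_3 = InvRound(s_2, k_0) = 0x5B3E

0x5B3E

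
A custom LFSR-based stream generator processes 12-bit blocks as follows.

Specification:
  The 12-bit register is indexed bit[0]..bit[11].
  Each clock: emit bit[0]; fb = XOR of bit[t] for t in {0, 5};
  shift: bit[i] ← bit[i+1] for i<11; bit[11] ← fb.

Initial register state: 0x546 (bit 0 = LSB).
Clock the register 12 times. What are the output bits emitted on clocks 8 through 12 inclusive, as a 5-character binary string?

reg_0 = 0x546
clock 1: out=0, reg = 0x2A3
clock 2: out=1, reg = 0x151
clock 3: out=1, reg = 0x8A8
clock 4: out=0, reg = 0xC54
clock 5: out=0, reg = 0x62A
clock 6: out=0, reg = 0xB15
clock 7: out=1, reg = 0xD8A
clock 8: out=0, reg = 0x6C5
clock 9: out=1, reg = 0xB62
clock 10: out=0, reg = 0xDB1
clock 11: out=1, reg = 0x6D8
clock 12: out=0, reg = 0x36C

01010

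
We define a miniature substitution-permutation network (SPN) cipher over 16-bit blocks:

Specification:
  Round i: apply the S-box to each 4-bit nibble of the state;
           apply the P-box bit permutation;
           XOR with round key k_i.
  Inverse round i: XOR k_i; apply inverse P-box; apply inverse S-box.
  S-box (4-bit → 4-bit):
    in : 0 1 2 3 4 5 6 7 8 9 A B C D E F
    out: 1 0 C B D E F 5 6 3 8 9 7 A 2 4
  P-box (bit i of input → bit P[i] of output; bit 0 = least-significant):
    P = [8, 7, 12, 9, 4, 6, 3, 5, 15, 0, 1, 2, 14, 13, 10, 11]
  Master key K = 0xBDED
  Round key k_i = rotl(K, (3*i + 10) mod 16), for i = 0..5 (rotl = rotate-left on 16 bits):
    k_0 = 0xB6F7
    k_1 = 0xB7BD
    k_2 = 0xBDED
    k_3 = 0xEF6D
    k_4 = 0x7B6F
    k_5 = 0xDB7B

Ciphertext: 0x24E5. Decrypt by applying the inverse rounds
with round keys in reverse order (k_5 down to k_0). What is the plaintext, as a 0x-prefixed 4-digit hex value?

s_0 = ciphertext = 0x24E5
s_1 = InvRound(s_0, k_5) = 0x6476
s_2 = InvRound(s_1, k_4) = 0x2E74
s_3 = InvRound(s_2, k_3) = 0x0970
s_4 = InvRound(s_3, k_2) = 0x8378
s_5 = InvRound(s_4, k_1) = 0x8DE8
s_6 = InvRound(s_5, k_0) = 0xD574

0xD574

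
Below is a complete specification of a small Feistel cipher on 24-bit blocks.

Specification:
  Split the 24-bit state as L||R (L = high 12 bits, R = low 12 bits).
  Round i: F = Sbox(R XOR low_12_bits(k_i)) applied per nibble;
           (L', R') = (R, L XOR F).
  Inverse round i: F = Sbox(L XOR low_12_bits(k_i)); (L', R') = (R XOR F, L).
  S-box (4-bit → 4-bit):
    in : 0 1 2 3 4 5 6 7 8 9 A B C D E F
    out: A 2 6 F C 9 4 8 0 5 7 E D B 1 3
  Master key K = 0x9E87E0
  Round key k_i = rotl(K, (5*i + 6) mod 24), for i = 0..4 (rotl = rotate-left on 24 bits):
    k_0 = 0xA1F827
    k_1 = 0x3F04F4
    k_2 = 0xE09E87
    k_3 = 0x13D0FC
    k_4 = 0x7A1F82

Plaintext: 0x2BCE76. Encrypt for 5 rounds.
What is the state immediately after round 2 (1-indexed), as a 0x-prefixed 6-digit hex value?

s_0 = plaintext = 0x2BCE76
s_1 = Round(s_0, k_0) = 0xE7662E
s_2 = Round(s_1, k_1) = 0x62E8C1
s_3 = Round(s_2, k_2) = 0x8C12EA
s_4 = Round(s_3, k_3) = 0x2EAEE5
s_5 = Round(s_4, k_4) = 0xEE50A2

0x62E8C1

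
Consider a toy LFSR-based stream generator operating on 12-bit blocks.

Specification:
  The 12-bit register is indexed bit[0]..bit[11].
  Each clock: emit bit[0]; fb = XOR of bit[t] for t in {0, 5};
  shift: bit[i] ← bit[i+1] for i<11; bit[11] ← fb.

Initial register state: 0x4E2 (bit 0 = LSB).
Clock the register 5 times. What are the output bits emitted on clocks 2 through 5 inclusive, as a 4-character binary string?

reg_0 = 0x4E2
clock 1: out=0, reg = 0xA71
clock 2: out=1, reg = 0x538
clock 3: out=0, reg = 0xA9C
clock 4: out=0, reg = 0x54E
clock 5: out=0, reg = 0x2A7

1000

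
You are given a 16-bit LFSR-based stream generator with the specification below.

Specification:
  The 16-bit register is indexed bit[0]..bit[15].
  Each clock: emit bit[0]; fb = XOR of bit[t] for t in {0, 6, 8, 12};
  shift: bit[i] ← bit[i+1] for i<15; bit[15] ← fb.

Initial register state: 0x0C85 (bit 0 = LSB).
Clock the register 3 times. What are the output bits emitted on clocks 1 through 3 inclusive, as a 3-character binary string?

reg_0 = 0x0C85
clock 1: out=1, reg = 0x8642
clock 2: out=0, reg = 0xC321
clock 3: out=1, reg = 0x6190

101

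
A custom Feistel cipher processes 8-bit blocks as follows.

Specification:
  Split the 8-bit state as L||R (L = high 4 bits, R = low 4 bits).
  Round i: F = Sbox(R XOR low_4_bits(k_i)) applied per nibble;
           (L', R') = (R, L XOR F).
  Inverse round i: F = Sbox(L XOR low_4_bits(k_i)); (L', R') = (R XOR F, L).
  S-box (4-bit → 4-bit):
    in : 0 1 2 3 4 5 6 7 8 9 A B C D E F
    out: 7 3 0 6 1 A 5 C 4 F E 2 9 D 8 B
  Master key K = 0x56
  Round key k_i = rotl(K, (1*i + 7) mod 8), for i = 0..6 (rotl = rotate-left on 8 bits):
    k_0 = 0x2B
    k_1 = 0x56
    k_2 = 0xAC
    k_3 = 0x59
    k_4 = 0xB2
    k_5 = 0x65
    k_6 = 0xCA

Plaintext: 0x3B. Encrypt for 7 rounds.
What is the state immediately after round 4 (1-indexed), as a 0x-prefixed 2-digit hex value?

s_0 = plaintext = 0x3B
s_1 = Round(s_0, k_0) = 0xB4
s_2 = Round(s_1, k_1) = 0x4B
s_3 = Round(s_2, k_2) = 0xB8
s_4 = Round(s_3, k_3) = 0x88
s_5 = Round(s_4, k_4) = 0x86
s_6 = Round(s_5, k_5) = 0x6E
s_7 = Round(s_6, k_6) = 0xE7

0x88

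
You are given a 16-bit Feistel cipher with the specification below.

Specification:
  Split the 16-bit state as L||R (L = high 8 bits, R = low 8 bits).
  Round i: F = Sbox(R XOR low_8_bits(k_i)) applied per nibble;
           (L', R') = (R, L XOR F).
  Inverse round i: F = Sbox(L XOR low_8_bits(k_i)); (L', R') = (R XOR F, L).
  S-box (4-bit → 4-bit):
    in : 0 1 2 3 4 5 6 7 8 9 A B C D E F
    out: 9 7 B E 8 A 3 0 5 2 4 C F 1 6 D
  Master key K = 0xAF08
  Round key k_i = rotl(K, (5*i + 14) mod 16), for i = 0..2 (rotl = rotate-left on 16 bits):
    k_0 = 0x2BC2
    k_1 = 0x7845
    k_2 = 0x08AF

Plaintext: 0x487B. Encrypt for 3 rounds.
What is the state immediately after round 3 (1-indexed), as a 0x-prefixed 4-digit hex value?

s_0 = plaintext = 0x487B
s_1 = Round(s_0, k_0) = 0x7B8A
s_2 = Round(s_1, k_1) = 0x8A86
s_3 = Round(s_2, k_2) = 0x8638

0x8638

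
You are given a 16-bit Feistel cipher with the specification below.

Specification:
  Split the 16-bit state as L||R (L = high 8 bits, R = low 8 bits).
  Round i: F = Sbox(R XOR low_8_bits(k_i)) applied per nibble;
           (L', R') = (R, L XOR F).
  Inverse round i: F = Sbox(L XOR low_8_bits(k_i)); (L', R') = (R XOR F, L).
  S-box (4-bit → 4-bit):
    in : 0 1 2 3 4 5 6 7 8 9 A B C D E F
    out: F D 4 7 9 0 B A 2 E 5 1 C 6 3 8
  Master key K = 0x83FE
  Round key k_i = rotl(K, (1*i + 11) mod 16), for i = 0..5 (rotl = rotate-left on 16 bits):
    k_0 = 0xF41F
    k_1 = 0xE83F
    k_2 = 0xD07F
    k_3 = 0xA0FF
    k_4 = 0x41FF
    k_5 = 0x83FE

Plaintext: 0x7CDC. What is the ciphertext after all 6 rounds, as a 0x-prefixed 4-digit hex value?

0x84ED

s_0 = plaintext = 0x7CDC
s_1 = Round(s_0, k_0) = 0xDCBB
s_2 = Round(s_1, k_1) = 0xBBF5
s_3 = Round(s_2, k_2) = 0xF59E
s_4 = Round(s_3, k_3) = 0x9E48
s_5 = Round(s_4, k_4) = 0x4884
s_6 = Round(s_5, k_5) = 0x84ED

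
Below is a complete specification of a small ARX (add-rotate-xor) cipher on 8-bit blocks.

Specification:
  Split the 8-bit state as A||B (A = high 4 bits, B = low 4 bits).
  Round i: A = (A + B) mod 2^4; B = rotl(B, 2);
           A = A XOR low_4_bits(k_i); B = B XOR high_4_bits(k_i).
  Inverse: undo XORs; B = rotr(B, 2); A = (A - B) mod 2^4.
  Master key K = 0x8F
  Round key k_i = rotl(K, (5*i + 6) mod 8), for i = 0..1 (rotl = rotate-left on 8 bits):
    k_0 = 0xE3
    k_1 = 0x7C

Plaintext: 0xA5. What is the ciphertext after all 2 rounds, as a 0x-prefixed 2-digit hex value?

0xB9

s_0 = plaintext = 0xA5
s_1 = Round(s_0, k_0) = 0xCB
s_2 = Round(s_1, k_1) = 0xB9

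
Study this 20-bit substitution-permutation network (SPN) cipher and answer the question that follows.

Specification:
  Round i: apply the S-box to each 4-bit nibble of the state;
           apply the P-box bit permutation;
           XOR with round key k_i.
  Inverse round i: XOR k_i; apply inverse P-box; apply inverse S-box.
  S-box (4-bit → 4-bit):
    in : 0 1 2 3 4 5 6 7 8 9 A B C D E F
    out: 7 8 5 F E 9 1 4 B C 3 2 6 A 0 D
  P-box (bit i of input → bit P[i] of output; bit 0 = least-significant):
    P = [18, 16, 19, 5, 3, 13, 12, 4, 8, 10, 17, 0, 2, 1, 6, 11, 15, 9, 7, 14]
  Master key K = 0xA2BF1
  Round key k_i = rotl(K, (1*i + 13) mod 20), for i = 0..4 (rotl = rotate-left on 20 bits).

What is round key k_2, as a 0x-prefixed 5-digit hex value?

K = 0xA2BF1
k_0 = rotl(K, (1*0+13) mod 20) = rotl(K, 13) = 0xE3457
k_1 = rotl(K, (1*1+13) mod 20) = rotl(K, 14) = 0xC68AF
k_2 = rotl(K, (1*2+13) mod 20) = rotl(K, 15) = 0x8D15F

0x8D15F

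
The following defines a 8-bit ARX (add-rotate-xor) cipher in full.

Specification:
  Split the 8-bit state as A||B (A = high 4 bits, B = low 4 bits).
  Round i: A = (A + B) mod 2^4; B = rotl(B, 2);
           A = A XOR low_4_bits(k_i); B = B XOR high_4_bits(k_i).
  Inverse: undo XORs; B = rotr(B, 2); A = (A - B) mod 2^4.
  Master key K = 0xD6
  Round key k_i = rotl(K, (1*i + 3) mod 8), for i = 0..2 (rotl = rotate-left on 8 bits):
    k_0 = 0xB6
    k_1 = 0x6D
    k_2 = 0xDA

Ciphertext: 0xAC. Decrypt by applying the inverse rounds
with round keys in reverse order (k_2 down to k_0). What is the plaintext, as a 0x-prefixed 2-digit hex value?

s_0 = ciphertext = 0xAC
s_1 = InvRound(s_0, k_2) = 0xC4
s_2 = InvRound(s_1, k_1) = 0x98
s_3 = InvRound(s_2, k_0) = 0x3C

0x3C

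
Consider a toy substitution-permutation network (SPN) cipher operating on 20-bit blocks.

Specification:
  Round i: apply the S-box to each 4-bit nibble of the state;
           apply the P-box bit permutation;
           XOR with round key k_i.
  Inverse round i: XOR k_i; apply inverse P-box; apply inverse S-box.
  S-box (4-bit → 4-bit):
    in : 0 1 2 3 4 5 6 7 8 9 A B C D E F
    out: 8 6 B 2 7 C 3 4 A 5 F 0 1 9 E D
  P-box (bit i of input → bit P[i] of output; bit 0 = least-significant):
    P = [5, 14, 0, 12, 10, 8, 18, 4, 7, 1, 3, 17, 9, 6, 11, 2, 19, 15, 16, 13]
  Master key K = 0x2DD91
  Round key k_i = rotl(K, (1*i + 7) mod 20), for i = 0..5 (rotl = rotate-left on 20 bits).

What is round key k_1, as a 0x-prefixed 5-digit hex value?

0xD912D

K = 0x2DD91
k_0 = rotl(K, (1*0+7) mod 20) = rotl(K, 7) = 0xEC896
k_1 = rotl(K, (1*1+7) mod 20) = rotl(K, 8) = 0xD912D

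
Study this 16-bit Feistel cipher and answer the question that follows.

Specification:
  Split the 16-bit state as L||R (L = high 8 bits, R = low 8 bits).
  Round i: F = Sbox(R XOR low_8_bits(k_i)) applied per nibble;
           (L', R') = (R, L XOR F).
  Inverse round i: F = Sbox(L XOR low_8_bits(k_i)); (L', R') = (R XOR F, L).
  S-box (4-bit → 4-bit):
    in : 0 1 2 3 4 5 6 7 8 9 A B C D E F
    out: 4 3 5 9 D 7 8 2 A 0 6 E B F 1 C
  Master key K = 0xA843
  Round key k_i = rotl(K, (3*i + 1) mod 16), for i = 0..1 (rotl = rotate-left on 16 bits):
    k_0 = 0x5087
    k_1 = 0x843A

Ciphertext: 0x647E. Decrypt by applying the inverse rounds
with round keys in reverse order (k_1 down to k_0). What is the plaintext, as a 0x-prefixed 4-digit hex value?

s_0 = ciphertext = 0x647E
s_1 = InvRound(s_0, k_1) = 0x0F64
s_2 = InvRound(s_1, k_0) = 0xCE0F

0xCE0F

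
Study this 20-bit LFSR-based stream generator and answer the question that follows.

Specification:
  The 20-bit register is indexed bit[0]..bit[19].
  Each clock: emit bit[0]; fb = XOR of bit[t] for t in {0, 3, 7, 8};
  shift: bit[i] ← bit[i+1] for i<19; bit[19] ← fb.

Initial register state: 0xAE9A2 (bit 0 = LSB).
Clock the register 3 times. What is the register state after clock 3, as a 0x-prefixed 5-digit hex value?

reg_0 = 0xAE9A2
clock 1: out=0, reg = 0x574D1
clock 2: out=1, reg = 0x2BA68
clock 3: out=0, reg = 0x95D34

0x95D34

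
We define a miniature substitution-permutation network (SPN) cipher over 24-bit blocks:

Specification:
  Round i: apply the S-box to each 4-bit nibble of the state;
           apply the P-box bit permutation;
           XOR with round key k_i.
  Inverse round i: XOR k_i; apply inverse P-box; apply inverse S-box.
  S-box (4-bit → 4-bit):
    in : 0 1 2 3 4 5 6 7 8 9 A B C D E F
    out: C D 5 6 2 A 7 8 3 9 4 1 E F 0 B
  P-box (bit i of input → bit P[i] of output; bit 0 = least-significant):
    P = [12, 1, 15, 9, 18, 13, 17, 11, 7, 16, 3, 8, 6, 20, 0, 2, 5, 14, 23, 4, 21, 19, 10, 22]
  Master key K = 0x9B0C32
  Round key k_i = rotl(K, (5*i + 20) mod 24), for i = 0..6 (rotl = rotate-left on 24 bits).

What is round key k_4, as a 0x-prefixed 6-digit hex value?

0x329B0C

K = 0x9B0C32
k_0 = rotl(K, (5*0+20) mod 24) = rotl(K, 20) = 0x29B0C3
k_1 = rotl(K, (5*1+20) mod 24) = rotl(K, 1) = 0x361865
k_2 = rotl(K, (5*2+20) mod 24) = rotl(K, 6) = 0xC30CA6
k_3 = rotl(K, (5*3+20) mod 24) = rotl(K, 11) = 0x6194D8
k_4 = rotl(K, (5*4+20) mod 24) = rotl(K, 16) = 0x329B0C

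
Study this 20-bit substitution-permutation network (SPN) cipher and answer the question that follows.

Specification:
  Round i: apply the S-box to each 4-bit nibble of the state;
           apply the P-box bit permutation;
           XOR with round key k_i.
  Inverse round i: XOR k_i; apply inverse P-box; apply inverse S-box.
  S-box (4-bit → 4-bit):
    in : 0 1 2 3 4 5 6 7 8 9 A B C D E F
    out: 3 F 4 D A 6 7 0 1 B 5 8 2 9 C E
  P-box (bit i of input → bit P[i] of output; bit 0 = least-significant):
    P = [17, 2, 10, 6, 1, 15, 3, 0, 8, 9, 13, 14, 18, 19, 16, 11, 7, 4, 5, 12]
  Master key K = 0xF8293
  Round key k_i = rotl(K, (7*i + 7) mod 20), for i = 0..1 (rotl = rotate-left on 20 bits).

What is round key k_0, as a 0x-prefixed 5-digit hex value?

K = 0xF8293
k_0 = rotl(K, (7*0+7) mod 20) = rotl(K, 7) = 0x149FC

0x149FC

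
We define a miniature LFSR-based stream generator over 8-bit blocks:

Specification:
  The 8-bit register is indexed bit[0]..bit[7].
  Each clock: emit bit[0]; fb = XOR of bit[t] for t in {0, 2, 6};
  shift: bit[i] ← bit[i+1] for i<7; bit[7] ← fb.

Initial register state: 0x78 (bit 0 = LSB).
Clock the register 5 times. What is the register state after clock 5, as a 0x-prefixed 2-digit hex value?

0x5B

reg_0 = 0x78
clock 1: out=0, reg = 0xBC
clock 2: out=0, reg = 0xDE
clock 3: out=0, reg = 0x6F
clock 4: out=1, reg = 0xB7
clock 5: out=1, reg = 0x5B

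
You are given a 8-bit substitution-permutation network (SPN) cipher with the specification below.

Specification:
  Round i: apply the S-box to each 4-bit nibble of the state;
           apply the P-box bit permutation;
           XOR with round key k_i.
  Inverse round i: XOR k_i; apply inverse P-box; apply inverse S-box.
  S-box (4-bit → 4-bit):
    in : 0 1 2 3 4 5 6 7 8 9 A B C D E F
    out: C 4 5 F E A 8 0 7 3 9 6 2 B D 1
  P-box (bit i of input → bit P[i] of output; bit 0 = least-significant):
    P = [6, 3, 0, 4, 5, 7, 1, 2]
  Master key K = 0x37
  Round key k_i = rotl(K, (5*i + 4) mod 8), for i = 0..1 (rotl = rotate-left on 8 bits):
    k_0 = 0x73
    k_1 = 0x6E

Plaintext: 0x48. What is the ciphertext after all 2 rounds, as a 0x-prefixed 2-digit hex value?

0xE4

s_0 = plaintext = 0x48
s_1 = Round(s_0, k_0) = 0xBC
s_2 = Round(s_1, k_1) = 0xE4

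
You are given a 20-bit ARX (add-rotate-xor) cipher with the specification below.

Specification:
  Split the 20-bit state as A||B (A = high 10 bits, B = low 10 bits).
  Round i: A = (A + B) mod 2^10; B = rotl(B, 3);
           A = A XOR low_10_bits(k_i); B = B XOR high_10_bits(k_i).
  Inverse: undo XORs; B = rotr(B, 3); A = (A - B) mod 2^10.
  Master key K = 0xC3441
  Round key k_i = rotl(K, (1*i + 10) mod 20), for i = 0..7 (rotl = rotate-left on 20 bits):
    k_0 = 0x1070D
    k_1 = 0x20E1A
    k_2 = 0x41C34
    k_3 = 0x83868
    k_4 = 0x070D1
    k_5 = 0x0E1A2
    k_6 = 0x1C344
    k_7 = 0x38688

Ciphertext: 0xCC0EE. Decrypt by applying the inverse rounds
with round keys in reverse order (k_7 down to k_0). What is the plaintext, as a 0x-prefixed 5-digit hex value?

s_0 = ciphertext = 0xCC0EE
s_1 = InvRound(s_0, k_7) = 0x8DF81
s_2 = InvRound(s_1, k_6) = 0x1D4FE
s_3 = InvRound(s_2, k_5) = 0xAFF18
s_4 = InvRound(s_3, k_4) = 0x03A60
s_5 = InvRound(s_4, k_3) = 0x5670D
s_6 = InvRound(s_5, k_2) = 0x0B141
s_7 = InvRound(s_6, k_1) = 0x3F938
s_8 = InvRound(s_7, k_0) = 0xD10AF

0xD10AF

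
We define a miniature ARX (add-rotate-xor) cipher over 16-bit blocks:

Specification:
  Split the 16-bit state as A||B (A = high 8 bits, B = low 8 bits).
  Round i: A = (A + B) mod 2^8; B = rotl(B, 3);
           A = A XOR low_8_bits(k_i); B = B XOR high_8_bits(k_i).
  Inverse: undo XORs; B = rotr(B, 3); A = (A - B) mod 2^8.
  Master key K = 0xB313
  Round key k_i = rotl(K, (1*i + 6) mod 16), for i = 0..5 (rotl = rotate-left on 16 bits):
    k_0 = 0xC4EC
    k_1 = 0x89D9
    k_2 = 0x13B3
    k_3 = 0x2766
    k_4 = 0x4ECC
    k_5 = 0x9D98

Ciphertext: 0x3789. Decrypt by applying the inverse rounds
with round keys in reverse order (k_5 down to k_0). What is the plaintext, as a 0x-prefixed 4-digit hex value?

s_0 = ciphertext = 0x3789
s_1 = InvRound(s_0, k_5) = 0x2D82
s_2 = InvRound(s_1, k_4) = 0x4899
s_3 = InvRound(s_2, k_3) = 0x57D7
s_4 = InvRound(s_3, k_2) = 0x4C98
s_5 = InvRound(s_4, k_1) = 0x7322
s_6 = InvRound(s_5, k_0) = 0xC3DC

0xC3DC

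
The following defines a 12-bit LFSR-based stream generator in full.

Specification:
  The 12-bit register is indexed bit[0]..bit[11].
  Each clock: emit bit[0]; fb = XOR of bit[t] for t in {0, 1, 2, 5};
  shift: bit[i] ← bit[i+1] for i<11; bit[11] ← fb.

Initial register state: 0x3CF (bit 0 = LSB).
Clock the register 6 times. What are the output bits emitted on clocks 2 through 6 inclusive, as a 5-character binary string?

reg_0 = 0x3CF
clock 1: out=1, reg = 0x9E7
clock 2: out=1, reg = 0x4F3
clock 3: out=1, reg = 0xA79
clock 4: out=1, reg = 0x53C
clock 5: out=0, reg = 0x29E
clock 6: out=0, reg = 0x14F

11100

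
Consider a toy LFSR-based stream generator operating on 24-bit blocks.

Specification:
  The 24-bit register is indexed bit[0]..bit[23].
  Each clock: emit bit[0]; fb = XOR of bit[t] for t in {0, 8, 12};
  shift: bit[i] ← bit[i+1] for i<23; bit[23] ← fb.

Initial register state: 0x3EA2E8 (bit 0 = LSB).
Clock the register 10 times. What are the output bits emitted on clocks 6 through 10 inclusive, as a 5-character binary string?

11101

reg_0 = 0x3EA2E8
clock 1: out=0, reg = 0x1F5174
clock 2: out=0, reg = 0x0FA8BA
clock 3: out=0, reg = 0x07D45D
clock 4: out=1, reg = 0x03EA2E
clock 5: out=0, reg = 0x01F517
clock 6: out=1, reg = 0x80FA8B
clock 7: out=1, reg = 0x407D45
clock 8: out=1, reg = 0xA03EA2
clock 9: out=0, reg = 0xD01F51
clock 10: out=1, reg = 0xE80FA8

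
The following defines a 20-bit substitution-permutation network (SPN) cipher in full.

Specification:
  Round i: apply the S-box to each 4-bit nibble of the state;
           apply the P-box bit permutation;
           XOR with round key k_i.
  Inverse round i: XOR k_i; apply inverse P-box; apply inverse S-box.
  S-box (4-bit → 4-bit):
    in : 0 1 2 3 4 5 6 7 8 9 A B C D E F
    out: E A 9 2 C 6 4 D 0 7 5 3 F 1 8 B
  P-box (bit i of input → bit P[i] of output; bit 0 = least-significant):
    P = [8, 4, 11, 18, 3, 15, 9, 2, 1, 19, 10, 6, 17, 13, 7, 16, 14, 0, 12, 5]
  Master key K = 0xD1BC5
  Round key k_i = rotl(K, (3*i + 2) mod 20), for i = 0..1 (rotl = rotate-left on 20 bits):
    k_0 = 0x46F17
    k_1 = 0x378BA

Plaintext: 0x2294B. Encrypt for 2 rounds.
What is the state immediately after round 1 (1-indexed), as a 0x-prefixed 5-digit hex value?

0xF2821

s_0 = plaintext = 0x2294B
s_1 = Round(s_0, k_0) = 0xF2821
s_2 = Round(s_1, k_1) = 0x43887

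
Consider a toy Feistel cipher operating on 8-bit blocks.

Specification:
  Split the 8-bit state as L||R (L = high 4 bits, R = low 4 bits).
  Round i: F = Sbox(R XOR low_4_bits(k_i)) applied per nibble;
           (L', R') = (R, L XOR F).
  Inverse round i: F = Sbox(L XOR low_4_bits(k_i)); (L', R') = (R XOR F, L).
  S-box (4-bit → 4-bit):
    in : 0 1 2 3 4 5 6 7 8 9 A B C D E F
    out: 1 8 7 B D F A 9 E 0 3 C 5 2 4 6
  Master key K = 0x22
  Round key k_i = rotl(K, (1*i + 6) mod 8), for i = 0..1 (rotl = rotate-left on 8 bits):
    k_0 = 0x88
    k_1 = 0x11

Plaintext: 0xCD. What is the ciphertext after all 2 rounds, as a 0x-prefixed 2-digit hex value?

s_0 = plaintext = 0xCD
s_1 = Round(s_0, k_0) = 0xD3
s_2 = Round(s_1, k_1) = 0x3A

0x3A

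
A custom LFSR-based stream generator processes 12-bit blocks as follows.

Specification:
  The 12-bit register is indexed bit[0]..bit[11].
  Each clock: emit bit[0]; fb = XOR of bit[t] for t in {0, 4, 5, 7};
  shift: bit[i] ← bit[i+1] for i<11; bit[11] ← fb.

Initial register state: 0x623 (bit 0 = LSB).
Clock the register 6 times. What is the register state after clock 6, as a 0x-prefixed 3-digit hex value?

0xF18

reg_0 = 0x623
clock 1: out=1, reg = 0x311
clock 2: out=1, reg = 0x188
clock 3: out=0, reg = 0x8C4
clock 4: out=0, reg = 0xC62
clock 5: out=0, reg = 0xE31
clock 6: out=1, reg = 0xF18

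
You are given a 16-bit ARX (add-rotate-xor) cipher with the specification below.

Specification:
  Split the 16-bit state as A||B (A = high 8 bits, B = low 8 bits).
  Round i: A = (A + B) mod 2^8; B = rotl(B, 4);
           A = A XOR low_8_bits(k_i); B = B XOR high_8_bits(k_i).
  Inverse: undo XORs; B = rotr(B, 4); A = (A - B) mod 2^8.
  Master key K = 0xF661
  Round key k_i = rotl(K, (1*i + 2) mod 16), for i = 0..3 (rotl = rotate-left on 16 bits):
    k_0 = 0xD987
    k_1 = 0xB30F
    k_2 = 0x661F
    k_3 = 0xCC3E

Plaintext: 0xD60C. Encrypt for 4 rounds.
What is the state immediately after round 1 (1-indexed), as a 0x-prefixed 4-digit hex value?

s_0 = plaintext = 0xD60C
s_1 = Round(s_0, k_0) = 0x6519
s_2 = Round(s_1, k_1) = 0x7122
s_3 = Round(s_2, k_2) = 0x8C44
s_4 = Round(s_3, k_3) = 0xEE88

0x6519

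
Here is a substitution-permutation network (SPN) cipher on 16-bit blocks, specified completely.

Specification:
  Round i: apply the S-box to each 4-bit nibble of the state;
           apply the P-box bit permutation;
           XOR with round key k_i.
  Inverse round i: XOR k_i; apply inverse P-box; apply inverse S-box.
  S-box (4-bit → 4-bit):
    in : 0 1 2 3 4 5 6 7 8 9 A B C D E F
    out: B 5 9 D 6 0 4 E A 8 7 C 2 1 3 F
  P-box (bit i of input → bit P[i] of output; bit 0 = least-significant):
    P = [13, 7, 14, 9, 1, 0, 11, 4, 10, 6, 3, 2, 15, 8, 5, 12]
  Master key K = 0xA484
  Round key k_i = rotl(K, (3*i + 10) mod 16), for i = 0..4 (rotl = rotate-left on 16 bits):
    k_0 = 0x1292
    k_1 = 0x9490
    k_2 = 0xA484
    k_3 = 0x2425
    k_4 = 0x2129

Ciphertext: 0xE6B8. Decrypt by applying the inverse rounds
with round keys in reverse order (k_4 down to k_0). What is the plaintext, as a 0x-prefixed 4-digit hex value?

0x086C

s_0 = ciphertext = 0xE6B8
s_1 = InvRound(s_0, k_4) = 0xED87
s_2 = InvRound(s_1, k_3) = 0xA514
s_3 = InvRound(s_2, k_2) = 0xC59C
s_4 = InvRound(s_3, k_1) = 0x8B56
s_5 = InvRound(s_4, k_0) = 0x086C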